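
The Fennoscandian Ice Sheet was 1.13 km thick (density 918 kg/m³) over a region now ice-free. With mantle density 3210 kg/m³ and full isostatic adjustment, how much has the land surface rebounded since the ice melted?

0.323 km

Removing the load lets mantle flow back in; uplift u satisfies ρ_ice t = ρ_m u.
u = t ρ_ice/ρ_m = 1.13 km × 918/3210 = 0.323 km.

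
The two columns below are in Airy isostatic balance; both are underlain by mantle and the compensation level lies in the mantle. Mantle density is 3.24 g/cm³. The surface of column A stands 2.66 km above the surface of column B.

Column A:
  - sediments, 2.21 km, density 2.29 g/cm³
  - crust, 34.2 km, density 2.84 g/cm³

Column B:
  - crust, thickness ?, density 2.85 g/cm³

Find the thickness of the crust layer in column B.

18.4 km

Take the compensation level at the base of the deeper column (depth z_c below the surface of column A) and equate Σ ρ_i t_i down to z_c; mantle fills any gap and the z_c terms cancel.
Column A: 2.21×2.29 + 34.2×2.84 + (z_c − 36.41)×3.24
Column B: 2.66×0 + x×2.85 + (z_c − 2.66 − 0 − x)×3.24
The z_c×3.24 term appears on both sides and cancels. Collect the known terms of each column as K = Σ(ρt)_known − 3.24 × (depth of known layers): K_A = 102.1889 − 3.24×36.41 = −15.7795; K_B = 0 − 3.24×(2.66 + 0) = −8.6184.
Balance: K_A = K_B − x×(3.24 − 2.85), so x = (K_B − K_A)/(3.24 − 2.85) = 7.1611/0.39 = 18.4 km.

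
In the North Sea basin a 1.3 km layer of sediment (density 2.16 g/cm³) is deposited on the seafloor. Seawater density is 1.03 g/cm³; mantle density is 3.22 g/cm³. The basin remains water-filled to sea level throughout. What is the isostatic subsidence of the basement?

Submarine loading: the sediment displaces seawater, and the subsidence is in turn flooded, so s (ρ_m − ρ_w) = t (ρ_sed − ρ_w).
s = 1.3 km × (2.16 − 1.03) / (3.22 − 1.03) = 0.671 km.

0.671 km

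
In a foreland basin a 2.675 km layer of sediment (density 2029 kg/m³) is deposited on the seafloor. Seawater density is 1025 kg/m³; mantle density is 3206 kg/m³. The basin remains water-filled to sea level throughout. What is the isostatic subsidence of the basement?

1.23 km

Submarine loading: the sediment displaces seawater, and the subsidence is in turn flooded, so s (ρ_m − ρ_w) = t (ρ_sed − ρ_w).
s = 2.675 km × (2029 − 1025) / (3206 − 1025) = 1.23 km.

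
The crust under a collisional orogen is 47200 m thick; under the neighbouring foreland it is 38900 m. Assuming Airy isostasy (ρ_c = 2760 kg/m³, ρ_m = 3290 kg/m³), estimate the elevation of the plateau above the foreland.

1340 m

Excess crust Δ = 47200 m − 38900 m = 8300 m, split between elevation h and root r with h + r = Δ.
Airy balance ρ_c h = (ρ_m − ρ_c) r gives r = h ρ_c/(ρ_m − ρ_c), so h (1 + ρ_c/(ρ_m − ρ_c)) = Δ, i.e. h = Δ (ρ_m − ρ_c)/ρ_m.
h = 8300 m × 530/3290 = 1340 m.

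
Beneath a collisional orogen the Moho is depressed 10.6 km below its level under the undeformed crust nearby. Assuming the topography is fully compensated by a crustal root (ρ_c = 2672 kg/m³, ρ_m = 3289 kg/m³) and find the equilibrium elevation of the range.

Equating mass per unit area of the two columns: ρ_c h = (ρ_m − ρ_c) r.
h = r (ρ_m − ρ_c) / ρ_c = 10.6 km × (3289 − 2672) / 2672 = 2.45 km.

2.45 km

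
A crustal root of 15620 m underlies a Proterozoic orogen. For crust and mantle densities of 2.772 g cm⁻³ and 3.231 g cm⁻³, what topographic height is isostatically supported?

2590 m

By Archimedes' principle applied to the lithosphere: ρ_c h = (ρ_m − ρ_c) r.
h = r (ρ_m − ρ_c) / ρ_c = 15620 m × (3.231 − 2.772) / 2.772 = 2590 m.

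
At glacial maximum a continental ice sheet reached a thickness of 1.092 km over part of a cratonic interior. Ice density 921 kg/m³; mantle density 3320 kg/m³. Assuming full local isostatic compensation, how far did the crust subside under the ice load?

By Archimedes' principle applied to the lithosphere: the ice load ρ_ice t is balanced by mantle displaced below, ρ_m s.
s = t ρ_ice / ρ_m = 1.092 km × 921/3320 = 0.303 km.

0.303 km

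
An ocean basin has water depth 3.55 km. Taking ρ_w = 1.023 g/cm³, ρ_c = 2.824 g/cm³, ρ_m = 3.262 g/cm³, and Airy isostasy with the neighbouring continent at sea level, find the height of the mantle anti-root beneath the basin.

Equating mass per unit area of the two columns: replacing crust with seawater at the top is compensated by replacing crust with mantle at the base: d (ρ_c − ρ_w) = a (ρ_m − ρ_c).
a = d (ρ_c − ρ_w)/(ρ_m − ρ_c) = 3.55 km × 1.801/0.438 = 14.6 km.

14.6 km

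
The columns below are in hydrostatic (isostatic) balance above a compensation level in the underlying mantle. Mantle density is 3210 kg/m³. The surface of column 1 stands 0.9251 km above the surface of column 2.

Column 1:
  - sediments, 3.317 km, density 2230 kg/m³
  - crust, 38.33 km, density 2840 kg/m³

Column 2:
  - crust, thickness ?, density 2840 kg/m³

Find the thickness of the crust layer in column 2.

Take the compensation level at the base of the deeper column (depth z_c below the surface of column 1) and equate Σ ρ_i t_i down to z_c; mantle fills any gap and the z_c terms cancel.
Column 1: 3.317×2230 + 38.33×2840 + (z_c − 41.647)×3210
Column 2: 0.9251×0 + x×2840 + (z_c − 0.9251 − 0 − x)×3210
The z_c×3210 term appears on both sides and cancels. Collect the known terms of each column as K = Σ(ρt)_known − 3210 × (depth of known layers): K_1 = 116254.11 − 3210×41.647 = −17432.76; K_2 = 0 − 3210×(0.9251 + 0) = −2969.571.
Balance: K_1 = K_2 − x×(3210 − 2840), so x = (K_2 − K_1)/(3210 − 2840) = 14463.2/370 = 39.1 km.

39.1 km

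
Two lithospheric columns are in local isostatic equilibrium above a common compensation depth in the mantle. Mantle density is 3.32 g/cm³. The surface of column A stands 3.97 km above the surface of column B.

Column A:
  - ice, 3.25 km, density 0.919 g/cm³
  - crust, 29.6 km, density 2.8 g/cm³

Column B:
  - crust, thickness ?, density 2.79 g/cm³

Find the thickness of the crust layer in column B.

Take the compensation level at the base of the deeper column (depth z_c below the surface of column A) and equate Σ ρ_i t_i down to z_c; mantle fills any gap and the z_c terms cancel.
Column A: 3.25×0.919 + 29.6×2.8 + (z_c − 32.85)×3.32
Column B: 3.97×0 + x×2.79 + (z_c − 3.97 − 0 − x)×3.32
The z_c×3.32 term appears on both sides and cancels. Collect the known terms of each column as K = Σ(ρt)_known − 3.32 × (depth of known layers): K_A = 85.86675 − 3.32×32.85 = −23.19525; K_B = 0 − 3.32×(3.97 + 0) = −13.1804.
Balance: K_A = K_B − x×(3.32 − 2.79), so x = (K_B − K_A)/(3.32 − 2.79) = 10.0148/0.53 = 18.9 km.

18.9 km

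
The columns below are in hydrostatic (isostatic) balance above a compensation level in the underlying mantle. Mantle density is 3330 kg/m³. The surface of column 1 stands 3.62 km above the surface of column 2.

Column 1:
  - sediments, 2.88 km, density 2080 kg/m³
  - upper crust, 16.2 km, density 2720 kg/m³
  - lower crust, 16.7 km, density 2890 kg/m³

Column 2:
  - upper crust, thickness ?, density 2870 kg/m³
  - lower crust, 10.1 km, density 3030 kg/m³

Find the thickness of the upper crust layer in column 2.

12.5 km

Take the compensation level at the base of the deeper column (depth z_c below the surface of column 1) and equate Σ ρ_i t_i down to z_c; mantle fills any gap and the z_c terms cancel.
Column 1: 2.88×2080 + 16.2×2720 + 16.7×2890 + (z_c − 35.78)×3330
Column 2: 3.62×0 + x×2870 + 10.1×3030 + (z_c − 3.62 − 10.1 − x)×3330
The z_c×3330 term appears on both sides and cancels. Collect the known terms of each column as K = Σ(ρt)_known − 3330 × (depth of known layers): K_1 = 98317.4 − 3330×35.78 = −20830; K_2 = 30603 − 3330×(3.62 + 10.1) = −15084.6.
Balance: K_1 = K_2 − x×(3330 − 2870), so x = (K_2 − K_1)/(3330 − 2870) = 5745.4/460 = 12.5 km.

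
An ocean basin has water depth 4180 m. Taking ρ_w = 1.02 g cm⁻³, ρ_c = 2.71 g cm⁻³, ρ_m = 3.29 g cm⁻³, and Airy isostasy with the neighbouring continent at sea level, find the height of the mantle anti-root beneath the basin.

Equating mass per unit area of the two columns: replacing crust with seawater at the top is compensated by replacing crust with mantle at the base: d (ρ_c − ρ_w) = a (ρ_m − ρ_c).
a = d (ρ_c − ρ_w)/(ρ_m − ρ_c) = 4180 m × 1.69/0.58 = 12200 m.

12200 m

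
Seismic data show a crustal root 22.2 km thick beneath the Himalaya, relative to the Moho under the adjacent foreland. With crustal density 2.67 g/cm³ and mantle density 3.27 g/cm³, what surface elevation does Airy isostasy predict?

Balancing pressure at the compensation depth: ρ_c h = (ρ_m − ρ_c) r.
h = r (ρ_m − ρ_c) / ρ_c = 22.2 km × (3.27 − 2.67) / 2.67 = 4.99 km.

4.99 km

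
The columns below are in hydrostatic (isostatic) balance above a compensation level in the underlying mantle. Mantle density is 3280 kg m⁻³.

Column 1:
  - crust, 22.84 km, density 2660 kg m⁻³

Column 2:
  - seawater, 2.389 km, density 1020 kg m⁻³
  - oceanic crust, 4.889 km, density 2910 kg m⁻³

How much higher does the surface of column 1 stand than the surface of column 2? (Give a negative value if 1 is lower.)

For any compensation level in the mantle, the mantle terms cancel and isostasy reduces to e = (Σt_1 − Σt_2) − (Σ(ρt)_1 − Σ(ρt)_2) / ρ_m.
Σt_1 = 22.84 km; Σt_2 = 7.278 km; Σ(ρt)_1 = 60754.4; Σ(ρt)_2 = 16663.77 (in km·kg m⁻³).
e = (22.84 − 7.278) − (60754.4 − 16663.77) / 3280 = 2.12 km.

2.12 km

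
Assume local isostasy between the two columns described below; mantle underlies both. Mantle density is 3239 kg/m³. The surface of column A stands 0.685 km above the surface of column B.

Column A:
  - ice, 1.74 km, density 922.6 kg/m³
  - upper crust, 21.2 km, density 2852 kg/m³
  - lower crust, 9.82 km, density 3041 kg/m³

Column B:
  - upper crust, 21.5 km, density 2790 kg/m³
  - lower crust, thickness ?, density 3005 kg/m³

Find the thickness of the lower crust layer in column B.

9.86 km

Take the compensation level at the base of the deeper column (depth z_c below the surface of column A) and equate Σ ρ_i t_i down to z_c; mantle fills any gap and the z_c terms cancel.
Column A: 1.74×922.6 + 21.2×2852 + 9.82×3041 + (z_c − 32.76)×3239
Column B: 0.685×0 + 21.5×2790 + x×3005 + (z_c − 0.685 − 21.5 − x)×3239
The z_c×3239 term appears on both sides and cancels. Collect the known terms of each column as K = Σ(ρt)_known − 3239 × (depth of known layers): K_A = 91930.344 − 3239×32.76 = −14179.296; K_B = 59985 − 3239×(0.685 + 21.5) = −11872.215.
Balance: K_A = K_B − x×(3239 − 3005), so x = (K_B − K_A)/(3239 − 3005) = 2307.08/234 = 9.86 km.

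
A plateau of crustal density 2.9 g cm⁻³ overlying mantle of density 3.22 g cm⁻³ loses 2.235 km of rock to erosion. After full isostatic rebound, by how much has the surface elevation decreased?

Rebound u = e ρ_c/ρ_m = 2.235 km × 2.9/3.22 = 2.013 km.
Net surface drop = e − u = 2.235 km − 2.013 km = e (ρ_m − ρ_c)/ρ_m = 0.222 km.

0.222 km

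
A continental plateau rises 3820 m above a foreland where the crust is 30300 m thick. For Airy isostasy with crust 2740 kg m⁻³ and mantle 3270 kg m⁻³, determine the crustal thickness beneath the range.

53900 m

Root depth r = h ρ_c / (ρ_m − ρ_c) = 3820 m × 2740 / 530 = 19750 m.
Total thickness = T + h + r = 30300 m + 3820 m + 19750 m = 53900 m.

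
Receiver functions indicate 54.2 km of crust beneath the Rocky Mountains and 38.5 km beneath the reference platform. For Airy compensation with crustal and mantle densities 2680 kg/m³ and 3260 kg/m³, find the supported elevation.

2.79 km

Excess crust Δ = 54.2 km − 38.5 km = 15.7 km, split between elevation h and root r with h + r = Δ.
Airy balance ρ_c h = (ρ_m − ρ_c) r gives r = h ρ_c/(ρ_m − ρ_c), so h (1 + ρ_c/(ρ_m − ρ_c)) = Δ, i.e. h = Δ (ρ_m − ρ_c)/ρ_m.
h = 15.7 km × 580/3260 = 2.79 km.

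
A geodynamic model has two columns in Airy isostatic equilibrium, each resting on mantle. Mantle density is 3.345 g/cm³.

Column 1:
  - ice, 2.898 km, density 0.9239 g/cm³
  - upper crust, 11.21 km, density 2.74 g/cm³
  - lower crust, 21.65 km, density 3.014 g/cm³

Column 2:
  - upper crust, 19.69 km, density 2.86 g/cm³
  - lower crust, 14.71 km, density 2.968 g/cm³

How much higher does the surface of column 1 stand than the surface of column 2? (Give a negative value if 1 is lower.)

For any compensation level in the mantle, the mantle terms cancel and isostasy reduces to e = (Σt_1 − Σt_2) − (Σ(ρt)_1 − Σ(ρt)_2) / ρ_m.
Σt_1 = 35.758 km; Σt_2 = 34.4 km; Σ(ρt)_1 = 98.6459622; Σ(ρt)_2 = 99.97268 (in km·g/cm³).
e = (35.758 − 34.4) − (98.6459622 − 99.97268) / 3.345 = 1.75 km.

1.75 km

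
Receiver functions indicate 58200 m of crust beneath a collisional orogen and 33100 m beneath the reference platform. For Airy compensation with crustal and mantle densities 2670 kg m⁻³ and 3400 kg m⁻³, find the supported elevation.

5390 m

Excess crust Δ = 58200 m − 33100 m = 25100 m, split between elevation h and root r with h + r = Δ.
Airy balance ρ_c h = (ρ_m − ρ_c) r gives r = h ρ_c/(ρ_m − ρ_c), so h (1 + ρ_c/(ρ_m − ρ_c)) = Δ, i.e. h = Δ (ρ_m − ρ_c)/ρ_m.
h = 25100 m × 730/3400 = 5390 m.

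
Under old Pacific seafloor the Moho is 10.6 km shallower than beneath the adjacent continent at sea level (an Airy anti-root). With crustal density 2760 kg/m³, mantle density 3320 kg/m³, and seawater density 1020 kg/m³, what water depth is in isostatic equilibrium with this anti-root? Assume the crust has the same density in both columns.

Replacing a thickness d of crust by seawater at the top must be balanced by replacing crust with mantle at the base: d (ρ_c − ρ_w) = a (ρ_m − ρ_c).
d = a (ρ_m − ρ_c)/(ρ_c − ρ_w) = 10.6 km × 560/1740 = 3.41 km.

3.41 km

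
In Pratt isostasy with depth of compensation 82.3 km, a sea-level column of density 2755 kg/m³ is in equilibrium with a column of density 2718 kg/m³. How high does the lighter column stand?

ρ_ref D = ρ (D + h) → h = D (ρ_ref − ρ)/ρ.
h = 82.3 km × (2755 − 2718)/2718 = 1.12 km.

1.12 km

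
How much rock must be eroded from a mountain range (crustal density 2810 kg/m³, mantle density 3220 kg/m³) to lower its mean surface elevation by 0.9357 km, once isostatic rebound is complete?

7.35 km

Net drop Δ = e − u = e − e ρ_c/ρ_m = e (ρ_m − ρ_c)/ρ_m.
e = Δ ρ_m/(ρ_m − ρ_c) = 0.9357 km × 3220/410 = 7.35 km.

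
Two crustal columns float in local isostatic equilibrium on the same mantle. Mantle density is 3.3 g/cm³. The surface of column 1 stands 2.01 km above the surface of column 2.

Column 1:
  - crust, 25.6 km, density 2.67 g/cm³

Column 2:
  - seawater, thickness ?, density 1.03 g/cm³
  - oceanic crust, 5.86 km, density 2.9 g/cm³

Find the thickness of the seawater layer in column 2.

Take the compensation level at the base of the deeper column (depth z_c below the surface of column 1) and equate Σ ρ_i t_i down to z_c; mantle fills any gap and the z_c terms cancel.
Column 1: 25.6×2.67 + (z_c − 25.6)×3.3
Column 2: 2.01×0 + x×1.03 + 5.86×2.9 + (z_c − 2.01 − 5.86 − x)×3.3
The z_c×3.3 term appears on both sides and cancels. Collect the known terms of each column as K = Σ(ρt)_known − 3.3 × (depth of known layers): K_1 = 68.352 − 3.3×25.6 = −16.128; K_2 = 16.994 − 3.3×(2.01 + 5.86) = −8.977.
Balance: K_1 = K_2 − x×(3.3 − 1.03), so x = (K_2 − K_1)/(3.3 − 1.03) = 7.151/2.27 = 3.15 km.

3.15 km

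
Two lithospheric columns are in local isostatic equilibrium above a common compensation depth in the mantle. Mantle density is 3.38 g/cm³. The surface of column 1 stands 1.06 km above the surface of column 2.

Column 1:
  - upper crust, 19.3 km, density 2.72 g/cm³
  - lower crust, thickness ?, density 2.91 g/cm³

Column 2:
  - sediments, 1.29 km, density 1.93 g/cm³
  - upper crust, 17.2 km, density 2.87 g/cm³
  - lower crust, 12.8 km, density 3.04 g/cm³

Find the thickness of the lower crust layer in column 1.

12.4 km

Take the compensation level at the base of the deeper column (depth z_c below the surface of column 1) and equate Σ ρ_i t_i down to z_c; mantle fills any gap and the z_c terms cancel.
Column 1: 19.3×2.72 + x×2.91 + (z_c − 19.3 − x)×3.38
Column 2: 1.06×0 + 1.29×1.93 + 17.2×2.87 + 12.8×3.04 + (z_c − 1.06 − 31.29)×3.38
The z_c×3.38 term appears on both sides and cancels. Collect the known terms of each column as K = Σ(ρt)_known − 3.38 × (depth of known layers): K_1 = 52.496 − 3.38×19.3 = −12.738; K_2 = 90.7657 − 3.38×(1.06 + 31.29) = −18.5773.
Balance: K_1 − x×(3.38 − 2.91) = K_2, so x = (K_1 − K_2)/(3.38 − 2.91) = 5.8393/0.47 = 12.4 km.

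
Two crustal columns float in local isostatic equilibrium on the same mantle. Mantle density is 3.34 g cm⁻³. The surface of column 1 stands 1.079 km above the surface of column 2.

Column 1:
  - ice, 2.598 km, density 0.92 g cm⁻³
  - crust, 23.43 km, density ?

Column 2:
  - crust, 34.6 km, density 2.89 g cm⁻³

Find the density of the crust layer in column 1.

2.79 g cm⁻³

Take the compensation level at the base of the deeper column (depth z_c below the surface of column 1) and equate Σ ρ_i t_i down to z_c; mantle fills any gap and the z_c terms cancel.
Column 1: 2.598×0.92 + 23.43×ρ + (z_c − 26.028)×3.34
Column 2: 1.079×0 + 34.6×2.89 + (z_c − 1.079 − 34.6)×3.34
The z_c×3.34 term appears on both sides and cancels. Collect the known terms of each column as K = Σ(ρt)_known − 3.34 × (depth of known layers): K_1 = 2.39016 − 3.34×26.028 = −84.54336; K_2 = 99.994 − 3.34×(1.079 + 34.6) = −19.17386.
Balance: K_1 + 23.43×ρ = K_2, so ρ = (K_2 − K_1)/23.43 = 65.3695/23.43 = 2.79 g cm⁻³.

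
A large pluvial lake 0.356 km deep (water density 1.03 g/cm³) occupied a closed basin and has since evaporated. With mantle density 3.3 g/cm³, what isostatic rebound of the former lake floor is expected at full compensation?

u = d ρ_w/ρ_m = 0.356 km × 1.03/3.3 = 0.111 km.

0.111 km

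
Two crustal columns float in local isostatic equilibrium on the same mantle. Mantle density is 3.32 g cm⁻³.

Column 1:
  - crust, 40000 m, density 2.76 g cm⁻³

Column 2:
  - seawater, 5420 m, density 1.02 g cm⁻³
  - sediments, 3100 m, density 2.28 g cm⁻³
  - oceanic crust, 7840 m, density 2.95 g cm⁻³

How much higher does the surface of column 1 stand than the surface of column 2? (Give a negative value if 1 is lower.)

For any compensation level in the mantle, the mantle terms cancel and isostasy reduces to e = (Σt_1 − Σt_2) − (Σ(ρt)_1 − Σ(ρt)_2) / ρ_m.
Σt_1 = 40000 m; Σt_2 = 16360 m; Σ(ρt)_1 = 110400; Σ(ρt)_2 = 35724.4 (in m·g cm⁻³).
e = (40000 − 16360) − (110400 − 35724.4) / 3.32 = 1150 m.

1150 m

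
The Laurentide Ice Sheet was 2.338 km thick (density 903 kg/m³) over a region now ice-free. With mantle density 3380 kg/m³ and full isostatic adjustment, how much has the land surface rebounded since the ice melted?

0.625 km

Removing the load lets mantle flow back in; uplift u satisfies ρ_ice t = ρ_m u.
u = t ρ_ice/ρ_m = 2.338 km × 903/3380 = 0.625 km.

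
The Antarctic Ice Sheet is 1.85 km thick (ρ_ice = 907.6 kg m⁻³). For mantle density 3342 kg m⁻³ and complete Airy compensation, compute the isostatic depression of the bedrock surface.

0.502 km

For local isostatic compensation: the ice load ρ_ice t is balanced by mantle displaced below, ρ_m s.
s = t ρ_ice / ρ_m = 1.85 km × 907.6/3342 = 0.502 km.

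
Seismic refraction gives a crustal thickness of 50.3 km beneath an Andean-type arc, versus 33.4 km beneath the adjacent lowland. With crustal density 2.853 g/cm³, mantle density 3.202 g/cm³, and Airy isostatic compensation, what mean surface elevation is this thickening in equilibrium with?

Excess crust Δ = 50.3 km − 33.4 km = 16.9 km, split between elevation h and root r with h + r = Δ.
Airy balance ρ_c h = (ρ_m − ρ_c) r gives r = h ρ_c/(ρ_m − ρ_c), so h (1 + ρ_c/(ρ_m − ρ_c)) = Δ, i.e. h = Δ (ρ_m − ρ_c)/ρ_m.
h = 16.9 km × 0.349/3.202 = 1.84 km.

1.84 km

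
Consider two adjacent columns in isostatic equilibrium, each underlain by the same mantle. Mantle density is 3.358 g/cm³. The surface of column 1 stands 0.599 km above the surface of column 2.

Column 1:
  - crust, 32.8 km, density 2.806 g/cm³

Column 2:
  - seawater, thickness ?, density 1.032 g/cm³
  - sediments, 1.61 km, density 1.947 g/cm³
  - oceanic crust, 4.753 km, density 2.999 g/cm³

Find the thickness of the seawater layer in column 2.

5.21 km

Take the compensation level at the base of the deeper column (depth z_c below the surface of column 1) and equate Σ ρ_i t_i down to z_c; mantle fills any gap and the z_c terms cancel.
Column 1: 32.8×2.806 + (z_c − 32.8)×3.358
Column 2: 0.599×0 + x×1.032 + 1.61×1.947 + 4.753×2.999 + (z_c − 0.599 − 6.363 − x)×3.358
The z_c×3.358 term appears on both sides and cancels. Collect the known terms of each column as K = Σ(ρt)_known − 3.358 × (depth of known layers): K_1 = 92.0368 − 3.358×32.8 = −18.1056; K_2 = 17.388917 − 3.358×(0.599 + 6.363) = −5.989479.
Balance: K_1 = K_2 − x×(3.358 − 1.032), so x = (K_2 − K_1)/(3.358 − 1.032) = 12.1161/2.326 = 5.21 km.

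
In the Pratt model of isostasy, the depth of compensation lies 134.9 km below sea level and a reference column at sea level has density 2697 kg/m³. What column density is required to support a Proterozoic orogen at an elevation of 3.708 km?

2620 kg/m³

Pratt balance: ρ_ref D = ρ (D + h).
ρ = ρ_ref D/(D + h) = 2697 × 134.9 km/(134.9 km + 3.708 km) = 2620 kg/m³.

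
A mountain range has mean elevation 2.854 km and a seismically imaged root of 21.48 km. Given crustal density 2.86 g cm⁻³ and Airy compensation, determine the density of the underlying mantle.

3.24 g cm⁻³

Airy balance: ρ_c h = (ρ_m − ρ_c) r → ρ_m = ρ_c (1 + h/r).
ρ_m = 2.86 × (1 + 2.854 km/21.48 km) = 3.24 g cm⁻³.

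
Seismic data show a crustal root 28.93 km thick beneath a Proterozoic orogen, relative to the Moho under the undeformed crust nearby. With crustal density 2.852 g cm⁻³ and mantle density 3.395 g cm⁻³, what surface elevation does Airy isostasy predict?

5.51 km

Balancing pressure at the compensation depth: ρ_c h = (ρ_m − ρ_c) r.
h = r (ρ_m − ρ_c) / ρ_c = 28.93 km × (3.395 − 2.852) / 2.852 = 5.51 km.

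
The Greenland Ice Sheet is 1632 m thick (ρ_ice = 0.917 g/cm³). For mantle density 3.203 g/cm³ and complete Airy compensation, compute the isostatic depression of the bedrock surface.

Balancing pressure at the compensation depth: the ice load ρ_ice t is balanced by mantle displaced below, ρ_m s.
s = t ρ_ice / ρ_m = 1632 m × 0.917/3.203 = 467 m.

467 m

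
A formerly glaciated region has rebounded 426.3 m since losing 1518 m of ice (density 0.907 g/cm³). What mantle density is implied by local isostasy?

ρ_m = ρ_ice t / u = 0.907 × 1518 m/426.3 m = 3.23 g/cm³.

3.23 g/cm³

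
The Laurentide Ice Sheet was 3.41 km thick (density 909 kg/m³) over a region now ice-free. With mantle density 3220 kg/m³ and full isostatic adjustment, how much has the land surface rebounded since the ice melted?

Removing the load lets mantle flow back in; uplift u satisfies ρ_ice t = ρ_m u.
u = t ρ_ice/ρ_m = 3.41 km × 909/3220 = 0.963 km.

0.963 km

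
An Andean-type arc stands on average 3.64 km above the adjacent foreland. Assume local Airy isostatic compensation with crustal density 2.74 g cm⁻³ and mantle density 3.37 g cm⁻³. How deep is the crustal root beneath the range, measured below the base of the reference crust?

15.8 km

Isostatic balance requires: the weight of the topography is balanced by the buoyancy of the root, ρ_c h = (ρ_m − ρ_c) r.
r = h · ρ_c / (ρ_m − ρ_c) = 3.64 km × 2.74 / (3.37 − 2.74) = 15.8 km.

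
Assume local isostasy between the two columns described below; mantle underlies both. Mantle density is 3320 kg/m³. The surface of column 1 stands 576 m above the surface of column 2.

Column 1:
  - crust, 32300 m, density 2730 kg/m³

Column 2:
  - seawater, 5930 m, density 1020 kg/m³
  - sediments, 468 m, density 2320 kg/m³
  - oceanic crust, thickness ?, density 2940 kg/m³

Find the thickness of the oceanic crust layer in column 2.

Take the compensation level at the base of the deeper column (depth z_c below the surface of column 1) and equate Σ ρ_i t_i down to z_c; mantle fills any gap and the z_c terms cancel.
Column 1: 32300×2730 + (z_c − 32300)×3320
Column 2: 576×0 + 5930×1020 + 468×2320 + x×2940 + (z_c − 576 − 6398 − x)×3320
The z_c×3320 term appears on both sides and cancels. Collect the known terms of each column as K = Σ(ρt)_known − 3320 × (depth of known layers): K_1 = 88179000 − 3320×32300 = −19057000; K_2 = 7134360 − 3320×(576 + 6398) = −16019320.
Balance: K_1 = K_2 − x×(3320 − 2940), so x = (K_2 − K_1)/(3320 − 2940) = 3037680/380 = 7990 m.

7990 m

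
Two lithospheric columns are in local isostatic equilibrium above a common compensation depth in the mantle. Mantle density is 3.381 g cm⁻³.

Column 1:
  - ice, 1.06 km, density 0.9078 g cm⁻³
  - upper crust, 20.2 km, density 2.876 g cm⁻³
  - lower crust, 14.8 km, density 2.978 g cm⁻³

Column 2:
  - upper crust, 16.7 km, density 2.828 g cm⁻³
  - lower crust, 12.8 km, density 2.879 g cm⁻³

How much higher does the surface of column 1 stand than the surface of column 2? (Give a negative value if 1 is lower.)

For any compensation level in the mantle, the mantle terms cancel and isostasy reduces to e = (Σt_1 − Σt_2) − (Σ(ρt)_1 − Σ(ρt)_2) / ρ_m.
Σt_1 = 36.06 km; Σt_2 = 29.5 km; Σ(ρt)_1 = 103.131868; Σ(ρt)_2 = 84.0788 (in km·g cm⁻³).
e = (36.06 − 29.5) − (103.131868 − 84.0788) / 3.381 = 0.925 km.

0.925 km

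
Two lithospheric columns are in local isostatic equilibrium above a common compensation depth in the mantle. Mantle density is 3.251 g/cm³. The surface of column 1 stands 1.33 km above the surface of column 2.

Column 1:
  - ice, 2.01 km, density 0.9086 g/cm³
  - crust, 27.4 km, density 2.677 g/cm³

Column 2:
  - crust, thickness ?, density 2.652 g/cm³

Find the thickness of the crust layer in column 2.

Take the compensation level at the base of the deeper column (depth z_c below the surface of column 1) and equate Σ ρ_i t_i down to z_c; mantle fills any gap and the z_c terms cancel.
Column 1: 2.01×0.9086 + 27.4×2.677 + (z_c − 29.41)×3.251
Column 2: 1.33×0 + x×2.652 + (z_c − 1.33 − 0 − x)×3.251
The z_c×3.251 term appears on both sides and cancels. Collect the known terms of each column as K = Σ(ρt)_known − 3.251 × (depth of known layers): K_1 = 75.176086 − 3.251×29.41 = −20.435824; K_2 = 0 − 3.251×(1.33 + 0) = −4.32383.
Balance: K_1 = K_2 − x×(3.251 − 2.652), so x = (K_2 − K_1)/(3.251 − 2.652) = 16.112/0.599 = 26.9 km.

26.9 km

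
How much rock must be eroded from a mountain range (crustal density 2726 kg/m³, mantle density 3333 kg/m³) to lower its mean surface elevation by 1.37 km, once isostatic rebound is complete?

Net drop Δ = e − u = e − e ρ_c/ρ_m = e (ρ_m − ρ_c)/ρ_m.
e = Δ ρ_m/(ρ_m − ρ_c) = 1.37 km × 3333/607 = 7.52 km.

7.52 km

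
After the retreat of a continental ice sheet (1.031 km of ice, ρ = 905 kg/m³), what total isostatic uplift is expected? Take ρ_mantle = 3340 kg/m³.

Removing the load lets mantle flow back in; uplift u satisfies ρ_ice t = ρ_m u.
u = t ρ_ice/ρ_m = 1.031 km × 905/3340 = 0.279 km.

0.279 km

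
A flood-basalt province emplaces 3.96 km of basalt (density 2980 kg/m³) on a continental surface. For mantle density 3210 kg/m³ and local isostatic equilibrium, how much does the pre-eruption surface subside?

Subaerial loading: s = t ρ_load / ρ_m.
s = 3.96 km × 2980/3210 = 3.68 km.

3.68 km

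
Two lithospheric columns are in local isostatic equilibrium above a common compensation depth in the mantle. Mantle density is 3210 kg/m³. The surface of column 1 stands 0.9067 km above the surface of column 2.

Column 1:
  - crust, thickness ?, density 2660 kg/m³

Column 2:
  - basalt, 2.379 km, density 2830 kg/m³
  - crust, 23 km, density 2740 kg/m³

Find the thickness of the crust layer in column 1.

26.6 km

Take the compensation level at the base of the deeper column (depth z_c below the surface of column 1) and equate Σ ρ_i t_i down to z_c; mantle fills any gap and the z_c terms cancel.
Column 1: x×2660 + (z_c − 0 − x)×3210
Column 2: 0.9067×0 + 2.379×2830 + 23×2740 + (z_c − 0.9067 − 25.379)×3210
The z_c×3210 term appears on both sides and cancels. Collect the known terms of each column as K = Σ(ρt)_known − 3210 × (depth of known layers): K_1 = 0 − 3210×0 = 0; K_2 = 69752.57 − 3210×(0.9067 + 25.379) = −14624.527.
Balance: K_1 − x×(3210 − 2660) = K_2, so x = (K_1 − K_2)/(3210 − 2660) = 14624.5/550 = 26.6 km.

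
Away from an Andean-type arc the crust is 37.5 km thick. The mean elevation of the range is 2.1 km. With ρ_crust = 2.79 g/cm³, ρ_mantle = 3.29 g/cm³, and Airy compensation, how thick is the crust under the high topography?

51.3 km

Root depth r = h ρ_c / (ρ_m − ρ_c) = 2.1 km × 2.79 / 0.5 = 11.72 km.
Total thickness = T + h + r = 37.5 km + 2.1 km + 11.72 km = 51.3 km.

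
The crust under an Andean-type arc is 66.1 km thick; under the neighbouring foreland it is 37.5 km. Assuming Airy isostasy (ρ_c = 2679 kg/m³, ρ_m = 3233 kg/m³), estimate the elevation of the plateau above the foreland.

4.9 km

Excess crust Δ = 66.1 km − 37.5 km = 28.6 km, split between elevation h and root r with h + r = Δ.
Airy balance ρ_c h = (ρ_m − ρ_c) r gives r = h ρ_c/(ρ_m − ρ_c), so h (1 + ρ_c/(ρ_m − ρ_c)) = Δ, i.e. h = Δ (ρ_m − ρ_c)/ρ_m.
h = 28.6 km × 554/3233 = 4.9 km.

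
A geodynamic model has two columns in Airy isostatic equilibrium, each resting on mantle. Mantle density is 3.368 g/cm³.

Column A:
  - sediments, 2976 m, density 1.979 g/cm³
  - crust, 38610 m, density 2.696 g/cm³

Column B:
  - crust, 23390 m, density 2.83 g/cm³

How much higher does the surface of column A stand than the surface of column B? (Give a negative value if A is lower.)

For any compensation level in the mantle, the mantle terms cancel and isostasy reduces to e = (Σt_A − Σt_B) − (Σ(ρt)_A − Σ(ρt)_B) / ρ_m.
Σt_A = 41586 m; Σt_B = 23390 m; Σ(ρt)_A = 109982.064; Σ(ρt)_B = 66193.7 (in m·g/cm³).
e = (41586 − 23390) − (109982.064 − 66193.7) / 3.368 = 5190 m.

5190 m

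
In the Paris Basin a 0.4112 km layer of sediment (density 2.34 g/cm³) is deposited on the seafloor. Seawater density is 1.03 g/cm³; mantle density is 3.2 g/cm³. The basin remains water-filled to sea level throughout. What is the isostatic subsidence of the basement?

Submarine loading: the sediment displaces seawater, and the subsidence is in turn flooded, so s (ρ_m − ρ_w) = t (ρ_sed − ρ_w).
s = 0.4112 km × (2.34 − 1.03) / (3.2 − 1.03) = 0.248 km.

0.248 km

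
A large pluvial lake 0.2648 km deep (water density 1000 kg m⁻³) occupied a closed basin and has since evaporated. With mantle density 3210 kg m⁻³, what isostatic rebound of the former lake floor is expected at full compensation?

0.0825 km

u = d ρ_w/ρ_m = 0.2648 km × 1000/3210 = 0.0825 km.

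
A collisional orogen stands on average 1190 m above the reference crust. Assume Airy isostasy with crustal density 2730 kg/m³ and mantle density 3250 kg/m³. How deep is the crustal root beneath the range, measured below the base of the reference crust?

Equating mass per unit area of the two columns: the weight of the topography is balanced by the buoyancy of the root, ρ_c h = (ρ_m − ρ_c) r.
r = h · ρ_c / (ρ_m − ρ_c) = 1190 m × 2730 / (3250 − 2730) = 6250 m.

6250 m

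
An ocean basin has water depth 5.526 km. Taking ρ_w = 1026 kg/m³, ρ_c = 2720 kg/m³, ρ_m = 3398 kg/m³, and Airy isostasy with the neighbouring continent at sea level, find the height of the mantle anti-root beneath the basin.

For local isostatic compensation: replacing crust with seawater at the top is compensated by replacing crust with mantle at the base: d (ρ_c − ρ_w) = a (ρ_m − ρ_c).
a = d (ρ_c − ρ_w)/(ρ_m − ρ_c) = 5.526 km × 1694/678 = 13.8 km.

13.8 km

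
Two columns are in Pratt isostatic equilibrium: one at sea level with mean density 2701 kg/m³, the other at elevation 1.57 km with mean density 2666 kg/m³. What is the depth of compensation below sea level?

ρ_ref D = ρ (D + h) → D (ρ_ref − ρ) = ρ h.
D = ρ h/(ρ_ref − ρ) = 2666 × 1.57 km/(2701 − 2666) = 120 km.

120 km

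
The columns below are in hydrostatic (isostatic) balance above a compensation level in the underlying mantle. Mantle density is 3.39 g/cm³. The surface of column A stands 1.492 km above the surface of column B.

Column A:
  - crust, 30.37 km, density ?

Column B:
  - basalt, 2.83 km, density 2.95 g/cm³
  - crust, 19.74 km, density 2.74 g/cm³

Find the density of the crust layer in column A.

2.76 g/cm³

Take the compensation level at the base of the deeper column (depth z_c below the surface of column A) and equate Σ ρ_i t_i down to z_c; mantle fills any gap and the z_c terms cancel.
Column A: 30.37×ρ + (z_c − 30.37)×3.39
Column B: 1.492×0 + 2.83×2.95 + 19.74×2.74 + (z_c − 1.492 − 22.57)×3.39
The z_c×3.39 term appears on both sides and cancels. Collect the known terms of each column as K = Σ(ρt)_known − 3.39 × (depth of known layers): K_A = 0 − 3.39×30.37 = −102.9543; K_B = 62.4361 − 3.39×(1.492 + 22.57) = −19.13408.
Balance: K_A + 30.37×ρ = K_B, so ρ = (K_B − K_A)/30.37 = 83.8202/30.37 = 2.76 g/cm³.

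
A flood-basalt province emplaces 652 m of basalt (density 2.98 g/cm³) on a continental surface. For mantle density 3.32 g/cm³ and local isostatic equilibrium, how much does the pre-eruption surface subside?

585 m

Subaerial loading: s = t ρ_load / ρ_m.
s = 652 m × 2.98/3.32 = 585 m.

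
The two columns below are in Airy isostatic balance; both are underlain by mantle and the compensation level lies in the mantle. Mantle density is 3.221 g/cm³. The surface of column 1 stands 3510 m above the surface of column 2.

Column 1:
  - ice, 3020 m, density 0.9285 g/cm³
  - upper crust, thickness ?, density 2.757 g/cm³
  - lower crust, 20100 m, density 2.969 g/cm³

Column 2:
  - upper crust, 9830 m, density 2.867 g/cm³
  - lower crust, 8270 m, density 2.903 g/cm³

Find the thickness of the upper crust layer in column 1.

11700 m

Take the compensation level at the base of the deeper column (depth z_c below the surface of column 1) and equate Σ ρ_i t_i down to z_c; mantle fills any gap and the z_c terms cancel.
Column 1: 3020×0.9285 + x×2.757 + 20100×2.969 + (z_c − 23120 − x)×3.221
Column 2: 3510×0 + 9830×2.867 + 8270×2.903 + (z_c − 3510 − 18100)×3.221
The z_c×3.221 term appears on both sides and cancels. Collect the known terms of each column as K = Σ(ρt)_known − 3.221 × (depth of known layers): K_1 = 62480.97 − 3.221×23120 = −11988.55; K_2 = 52190.42 − 3.221×(3510 + 18100) = −17415.39.
Balance: K_1 − x×(3.221 − 2.757) = K_2, so x = (K_1 − K_2)/(3.221 − 2.757) = 5426.84/0.464 = 11700 m.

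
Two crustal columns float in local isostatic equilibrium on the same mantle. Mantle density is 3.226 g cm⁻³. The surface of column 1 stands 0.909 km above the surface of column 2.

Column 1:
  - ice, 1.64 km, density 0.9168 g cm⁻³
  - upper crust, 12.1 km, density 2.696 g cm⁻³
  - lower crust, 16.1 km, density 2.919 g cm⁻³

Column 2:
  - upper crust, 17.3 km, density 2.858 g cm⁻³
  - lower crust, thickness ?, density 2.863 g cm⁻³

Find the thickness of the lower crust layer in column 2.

16.1 km

Take the compensation level at the base of the deeper column (depth z_c below the surface of column 1) and equate Σ ρ_i t_i down to z_c; mantle fills any gap and the z_c terms cancel.
Column 1: 1.64×0.9168 + 12.1×2.696 + 16.1×2.919 + (z_c − 29.84)×3.226
Column 2: 0.909×0 + 17.3×2.858 + x×2.863 + (z_c − 0.909 − 17.3 − x)×3.226
The z_c×3.226 term appears on both sides and cancels. Collect the known terms of each column as K = Σ(ρt)_known − 3.226 × (depth of known layers): K_1 = 81.121052 − 3.226×29.84 = −15.142788; K_2 = 49.4434 − 3.226×(0.909 + 17.3) = −9.298834.
Balance: K_1 = K_2 − x×(3.226 − 2.863), so x = (K_2 − K_1)/(3.226 − 2.863) = 5.84395/0.363 = 16.1 km.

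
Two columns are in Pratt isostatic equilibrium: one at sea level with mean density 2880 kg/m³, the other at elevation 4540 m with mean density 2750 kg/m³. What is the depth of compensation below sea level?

ρ_ref D = ρ (D + h) → D (ρ_ref − ρ) = ρ h.
D = ρ h/(ρ_ref − ρ) = 2750 × 4540 m/(2880 − 2750) = 96000 m.

96000 m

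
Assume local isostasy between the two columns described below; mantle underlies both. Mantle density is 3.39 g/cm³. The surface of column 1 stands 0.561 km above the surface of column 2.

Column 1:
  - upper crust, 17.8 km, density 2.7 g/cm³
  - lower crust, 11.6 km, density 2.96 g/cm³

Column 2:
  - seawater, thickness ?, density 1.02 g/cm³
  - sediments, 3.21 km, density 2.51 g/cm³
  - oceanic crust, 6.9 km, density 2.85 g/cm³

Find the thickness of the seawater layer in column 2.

Take the compensation level at the base of the deeper column (depth z_c below the surface of column 1) and equate Σ ρ_i t_i down to z_c; mantle fills any gap and the z_c terms cancel.
Column 1: 17.8×2.7 + 11.6×2.96 + (z_c − 29.4)×3.39
Column 2: 0.561×0 + x×1.02 + 3.21×2.51 + 6.9×2.85 + (z_c − 0.561 − 10.11 − x)×3.39
The z_c×3.39 term appears on both sides and cancels. Collect the known terms of each column as K = Σ(ρt)_known − 3.39 × (depth of known layers): K_1 = 82.396 − 3.39×29.4 = −17.27; K_2 = 27.7221 − 3.39×(0.561 + 10.11) = −8.45259.
Balance: K_1 = K_2 − x×(3.39 − 1.02), so x = (K_2 − K_1)/(3.39 − 1.02) = 8.81741/2.37 = 3.72 km.

3.72 km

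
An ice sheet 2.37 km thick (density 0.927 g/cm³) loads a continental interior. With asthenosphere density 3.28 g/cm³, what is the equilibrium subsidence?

By Archimedes' principle applied to the lithosphere: the ice load ρ_ice t is balanced by mantle displaced below, ρ_m s.
s = t ρ_ice / ρ_m = 2.37 km × 0.927/3.28 = 0.67 km.

0.67 km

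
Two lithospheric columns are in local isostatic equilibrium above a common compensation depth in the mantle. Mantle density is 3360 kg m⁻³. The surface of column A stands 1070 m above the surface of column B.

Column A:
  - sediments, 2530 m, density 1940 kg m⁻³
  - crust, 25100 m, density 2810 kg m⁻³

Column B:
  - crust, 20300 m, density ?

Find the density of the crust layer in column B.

Take the compensation level at the base of the deeper column (depth z_c below the surface of column A) and equate Σ ρ_i t_i down to z_c; mantle fills any gap and the z_c terms cancel.
Column A: 2530×1940 + 25100×2810 + (z_c − 27630)×3360
Column B: 1070×0 + 20300×ρ + (z_c − 1070 − 20300)×3360
The z_c×3360 term appears on both sides and cancels. Collect the known terms of each column as K = Σ(ρt)_known − 3360 × (depth of known layers): K_A = 75439200 − 3360×27630 = −17397600; K_B = 0 − 3360×(1070 + 20300) = −71803200.
Balance: K_A = K_B + 20300×ρ, so ρ = (K_A − K_B)/20300 = 54405600/20300 = 2680 kg m⁻³.

2680 kg m⁻³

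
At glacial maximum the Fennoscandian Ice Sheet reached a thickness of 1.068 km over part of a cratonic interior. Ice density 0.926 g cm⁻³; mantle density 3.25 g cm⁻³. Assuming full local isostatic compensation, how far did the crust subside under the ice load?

0.304 km

By Archimedes' principle applied to the lithosphere: the ice load ρ_ice t is balanced by mantle displaced below, ρ_m s.
s = t ρ_ice / ρ_m = 1.068 km × 0.926/3.25 = 0.304 km.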